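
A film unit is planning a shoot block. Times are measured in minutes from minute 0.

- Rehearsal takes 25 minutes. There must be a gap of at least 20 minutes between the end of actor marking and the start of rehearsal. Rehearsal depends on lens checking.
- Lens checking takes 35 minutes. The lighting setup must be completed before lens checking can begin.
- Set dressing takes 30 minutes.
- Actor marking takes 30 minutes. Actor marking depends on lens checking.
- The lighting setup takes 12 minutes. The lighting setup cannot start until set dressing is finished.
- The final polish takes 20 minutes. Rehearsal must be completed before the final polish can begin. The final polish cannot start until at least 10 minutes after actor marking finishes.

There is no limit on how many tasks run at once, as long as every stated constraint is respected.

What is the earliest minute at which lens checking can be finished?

Set dressing can start immediately at minute 0; it finishes at minute 30.
The lighting setup waits on set dressing (finishes minute 30), so it starts at minute 30 and finishes at 30 + 12 = minute 42.
After the lighting setup (finishes minute 42), lens checking can start at minute 42 and finishes at minute 77.

77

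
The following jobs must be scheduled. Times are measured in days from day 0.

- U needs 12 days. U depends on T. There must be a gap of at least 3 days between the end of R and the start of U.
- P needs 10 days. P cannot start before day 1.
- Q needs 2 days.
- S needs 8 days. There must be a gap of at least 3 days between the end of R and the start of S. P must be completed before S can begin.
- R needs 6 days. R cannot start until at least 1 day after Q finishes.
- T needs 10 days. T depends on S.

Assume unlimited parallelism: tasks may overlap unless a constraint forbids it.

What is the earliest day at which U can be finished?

42

Nothing blocks Q, so it runs from day 0 to day 2.
R cannot begin until Q (finishes day 2, plus 1-day gap → day 3). It runs from day 3 to 3 + 6 = day 9.
P cannot begin until its own release at day 1. It runs from day 1 to 1 + 10 = day 11.
S has to wait for R (finishes day 9, plus 3-day gap → day 12); P (finishes day 11). The latest of these is day 12, so S runs day 12 to 12 + 8 = day 20.
T cannot begin until S (finishes day 20). It runs from day 20 to 20 + 10 = day 30.
For U: T (finishes day 30); R (finishes day 9, plus 3-day gap → day 12). Taking the maximum gives a start of day 30, and it finishes at 30 + 12 = day 42.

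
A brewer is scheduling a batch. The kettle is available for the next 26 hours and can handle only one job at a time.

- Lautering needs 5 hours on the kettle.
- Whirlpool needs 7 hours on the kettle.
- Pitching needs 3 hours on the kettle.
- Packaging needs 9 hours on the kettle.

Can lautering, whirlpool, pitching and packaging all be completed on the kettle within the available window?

Yes

Running back to back, the jobs need 5 + 7 + 3 + 9 = 24 hours on the kettle.
Since 24 ≤ 26, they fit within the window.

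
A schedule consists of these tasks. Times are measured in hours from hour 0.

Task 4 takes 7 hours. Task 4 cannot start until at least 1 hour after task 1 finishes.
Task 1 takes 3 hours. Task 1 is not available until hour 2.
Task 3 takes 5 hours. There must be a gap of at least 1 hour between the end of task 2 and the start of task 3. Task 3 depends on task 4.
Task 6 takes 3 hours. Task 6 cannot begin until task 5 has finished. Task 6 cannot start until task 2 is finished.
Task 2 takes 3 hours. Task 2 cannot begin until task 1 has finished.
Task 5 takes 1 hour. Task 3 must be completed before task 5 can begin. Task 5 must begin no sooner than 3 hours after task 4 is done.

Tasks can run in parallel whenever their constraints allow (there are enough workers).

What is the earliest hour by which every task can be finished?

Task 1 cannot begin until its own release at hour 2. It runs from hour 2 to 2 + 3 = hour 5.
After task 1 (finishes hour 5, plus 1-hour gap → hour 6), task 4 can start at hour 6 and finishes at hour 13.
Task 2 cannot begin until task 1 (finishes hour 5). It runs from hour 5 to 5 + 3 = hour 8.
Task 3 cannot start until task 2 (finishes hour 8, plus 1-hour gap → hour 9); task 4 (finishes hour 13). The controlling bound is hour 13, so task 3 finishes at 13 + 5 = hour 18.
For task 5: task 3 (finishes hour 18); task 4 (finishes hour 13, plus 3-hour gap → hour 16). Taking the maximum gives a start of hour 18, and it finishes at 18 + 1 = hour 19.
For task 6: task 5 (finishes hour 19); task 2 (finishes hour 8). Taking the maximum gives a start of hour 19, and it finishes at 19 + 3 = hour 22.
All tasks are finished once the last one completes. Finish times: Task 1 at 5, Task 2 at 8, Task 3 at 18, Task 4 at 13, Task 5 at 19, Task 6 at 22. The latest is hour 22.

22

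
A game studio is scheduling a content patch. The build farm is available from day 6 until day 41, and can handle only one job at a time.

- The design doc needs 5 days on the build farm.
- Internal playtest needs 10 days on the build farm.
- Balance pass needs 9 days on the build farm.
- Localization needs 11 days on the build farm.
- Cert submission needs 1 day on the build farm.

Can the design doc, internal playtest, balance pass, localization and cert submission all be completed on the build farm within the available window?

The build farm window is 41 − 6 = 35 days.
Running back to back, the jobs need 5 + 10 + 9 + 11 + 1 = 36 days on the build farm.
Since 36 > 35, they cannot all fit.

No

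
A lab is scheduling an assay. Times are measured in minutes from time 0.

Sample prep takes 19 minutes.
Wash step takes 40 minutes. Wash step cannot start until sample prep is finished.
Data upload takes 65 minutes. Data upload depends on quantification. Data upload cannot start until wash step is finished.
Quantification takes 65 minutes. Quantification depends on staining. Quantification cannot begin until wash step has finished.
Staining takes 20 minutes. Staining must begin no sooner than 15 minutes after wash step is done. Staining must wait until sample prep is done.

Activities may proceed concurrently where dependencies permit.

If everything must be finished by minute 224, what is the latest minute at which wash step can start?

Data upload must finish by minute 224; it takes 65 minutes, so it must start by 224 − 65 = minute 159.
Quantification feeds into data upload (must start by minute 159); so quantification must finish by minute 159 and therefore start by minute 94.
Staining must finish before quantification (must start by minute 94). With a 20-minute duration, staining must start by 94 − 20 = minute 74.
Wash step feeds staining (must start by minute 74, minus 15-minute gap → minute 59); quantification (must start by minute 94); data upload (must start by minute 159). Taking the minimum, wash step must finish by minute 59 and start by 59 − 40 = minute 19.

19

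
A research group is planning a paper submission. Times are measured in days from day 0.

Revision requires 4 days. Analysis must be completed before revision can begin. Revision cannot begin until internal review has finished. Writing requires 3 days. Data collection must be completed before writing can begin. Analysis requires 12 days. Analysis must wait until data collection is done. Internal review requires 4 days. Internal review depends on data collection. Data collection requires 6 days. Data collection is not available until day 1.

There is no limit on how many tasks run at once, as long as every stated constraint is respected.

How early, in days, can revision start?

After its own release at day 1, data collection can start at day 1 and finishes at day 7.
Internal review waits on data collection (finishes day 7), so it starts at day 7 and finishes at 7 + 4 = day 11.
Analysis waits on data collection (finishes day 7), so it starts at day 7 and finishes at 7 + 12 = day 19.
Revision waits on analysis (finishes day 19); internal review (finishes day 11). The latest of these is day 19, which is the earliest revision can start.

19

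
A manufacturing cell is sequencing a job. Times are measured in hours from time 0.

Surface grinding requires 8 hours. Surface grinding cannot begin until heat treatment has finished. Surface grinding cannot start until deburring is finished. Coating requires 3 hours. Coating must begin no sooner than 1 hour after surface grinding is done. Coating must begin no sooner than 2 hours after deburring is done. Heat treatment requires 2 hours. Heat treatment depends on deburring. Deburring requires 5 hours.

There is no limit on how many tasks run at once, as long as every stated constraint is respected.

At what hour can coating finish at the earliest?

19

Nothing blocks deburring, so it runs from hour 0 to hour 5.
Heat treatment waits on deburring (finishes hour 5), so it starts at hour 5 and finishes at 5 + 2 = hour 7.
Surface grinding needs all of heat treatment (finishes hour 7); deburring (finishes hour 5). That puts its earliest start at hour 7; it finishes at 7 + 8 = hour 15.
Coating needs all of surface grinding (finishes hour 15, plus 1-hour gap → hour 16); deburring (finishes hour 5, plus 2-hour gap → hour 7). That puts its earliest start at hour 16; it finishes at 16 + 3 = hour 19.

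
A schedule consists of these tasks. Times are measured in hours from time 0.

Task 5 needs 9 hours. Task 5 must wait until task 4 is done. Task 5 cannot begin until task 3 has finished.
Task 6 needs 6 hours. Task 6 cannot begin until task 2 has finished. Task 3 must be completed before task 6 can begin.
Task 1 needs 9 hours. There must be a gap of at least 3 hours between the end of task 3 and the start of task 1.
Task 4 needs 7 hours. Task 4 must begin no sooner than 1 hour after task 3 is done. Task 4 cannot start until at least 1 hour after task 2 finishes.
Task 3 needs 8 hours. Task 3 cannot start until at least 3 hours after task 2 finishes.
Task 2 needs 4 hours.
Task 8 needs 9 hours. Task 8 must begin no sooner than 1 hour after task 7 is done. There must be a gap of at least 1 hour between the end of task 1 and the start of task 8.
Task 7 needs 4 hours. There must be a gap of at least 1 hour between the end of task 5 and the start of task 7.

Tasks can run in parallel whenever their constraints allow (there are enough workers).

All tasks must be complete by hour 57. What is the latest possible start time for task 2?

10

To finish by hour 57, task 8 (duration 9) must start no later than hour 48.
Task 1 feeds into task 8 (must start by hour 48, minus 1-hour gap → hour 47); so task 1 must finish by hour 47 and therefore start by hour 38.
Since task 8 (must start by hour 48, minus 1-hour gap → hour 47) depends on it, task 7 must finish by hour 47. Backing off its 4-hour duration gives a latest start of hour 43.
Task 5 must finish before task 7 (must start by hour 43, minus 1-hour gap → hour 42). With a 9-hour duration, task 5 must start by 42 − 9 = hour 33.
Task 4 has to be done before task 5 (must start by hour 33). That means finishing by hour 33, i.e. starting by 33 − 7 = hour 26.
Nothing follows task 6; the deadline of hour 57 is its only limit. It must start by 57 − 6 = hour 51.
Task 3 feeds task 1 (must start by hour 38, minus 3-hour gap → hour 35); task 4 (must start by hour 26, minus 1-hour gap → hour 25); task 5 (must start by hour 33); task 6 (must start by hour 51). Taking the minimum, task 3 must finish by hour 25 and start by 25 − 8 = hour 17.
Task 2 must finish in time for task 3 (must start by hour 17, minus 3-hour gap → hour 14); task 4 (must start by hour 26, minus 1-hour gap → hour 25); task 6 (must start by hour 51). The tightest is hour 14, so task 2 must start by 14 − 4 = hour 10.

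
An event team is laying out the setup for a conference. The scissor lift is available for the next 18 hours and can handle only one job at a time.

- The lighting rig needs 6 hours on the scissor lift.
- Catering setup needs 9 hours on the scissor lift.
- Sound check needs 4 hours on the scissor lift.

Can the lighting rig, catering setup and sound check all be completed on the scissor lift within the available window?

No

Running back to back, the jobs need 6 + 9 + 4 = 19 hours on the scissor lift.
Since 19 > 18, they cannot all fit.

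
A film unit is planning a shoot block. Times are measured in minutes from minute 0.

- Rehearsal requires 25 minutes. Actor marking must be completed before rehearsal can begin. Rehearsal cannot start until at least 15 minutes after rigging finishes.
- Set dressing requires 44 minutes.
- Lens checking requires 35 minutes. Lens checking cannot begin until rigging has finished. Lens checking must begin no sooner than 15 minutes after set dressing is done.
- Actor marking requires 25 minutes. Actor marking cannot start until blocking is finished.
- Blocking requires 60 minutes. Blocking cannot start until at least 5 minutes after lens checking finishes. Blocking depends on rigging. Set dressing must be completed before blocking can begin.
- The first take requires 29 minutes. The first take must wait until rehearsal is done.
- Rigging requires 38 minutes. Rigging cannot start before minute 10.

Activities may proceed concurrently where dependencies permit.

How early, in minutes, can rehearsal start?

Nothing blocks set dressing, so it runs from minute 0 to minute 44.
Rigging cannot begin until its own release at minute 10. It runs from minute 10 to 10 + 38 = minute 48.
For lens checking: rigging (finishes minute 48); set dressing (finishes minute 44, plus 15-minute gap → minute 59). Taking the maximum gives a start of minute 59, and it finishes at 59 + 35 = minute 94.
For blocking: lens checking (finishes minute 94, plus 5-minute gap → minute 99); rigging (finishes minute 48); set dressing (finishes minute 44). Taking the maximum gives a start of minute 99, and it finishes at 99 + 60 = minute 159.
Actor marking waits on blocking (finishes minute 159), so it starts at minute 159 and finishes at 159 + 25 = minute 184.
Rehearsal waits on actor marking (finishes minute 184); rigging (finishes minute 48, plus 15-minute gap → minute 63). The latest of these is minute 184, which is the earliest rehearsal can start.

184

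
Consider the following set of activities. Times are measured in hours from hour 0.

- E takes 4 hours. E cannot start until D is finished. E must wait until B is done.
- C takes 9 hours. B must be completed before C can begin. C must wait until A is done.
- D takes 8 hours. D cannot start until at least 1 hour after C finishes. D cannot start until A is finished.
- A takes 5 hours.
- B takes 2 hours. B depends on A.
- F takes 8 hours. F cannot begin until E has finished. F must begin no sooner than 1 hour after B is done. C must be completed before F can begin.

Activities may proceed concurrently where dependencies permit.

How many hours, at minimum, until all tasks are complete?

A has no prerequisites, so it starts at hour 0 and finishes at hour 5.
B waits on A (finishes hour 5), so it starts at hour 5 and finishes at 5 + 2 = hour 7.
C has to wait for B (finishes hour 7); A (finishes hour 5). The latest of these is hour 7, so C runs hour 7 to 7 + 9 = hour 16.
For D: C (finishes hour 16, plus 1-hour gap → hour 17); A (finishes hour 5). Taking the maximum gives a start of hour 17, and it finishes at 17 + 8 = hour 25.
For E: D (finishes hour 25); B (finishes hour 7). Taking the maximum gives a start of hour 25, and it finishes at 25 + 4 = hour 29.
F needs all of E (finishes hour 29); B (finishes hour 7, plus 1-hour gap → hour 8); C (finishes hour 16). That puts its earliest start at hour 29; it finishes at 29 + 8 = hour 37.
All tasks are finished once the last one completes. Finish times: A at 5, B at 7, C at 16, D at 25, E at 29, F at 37. The latest is hour 37.

37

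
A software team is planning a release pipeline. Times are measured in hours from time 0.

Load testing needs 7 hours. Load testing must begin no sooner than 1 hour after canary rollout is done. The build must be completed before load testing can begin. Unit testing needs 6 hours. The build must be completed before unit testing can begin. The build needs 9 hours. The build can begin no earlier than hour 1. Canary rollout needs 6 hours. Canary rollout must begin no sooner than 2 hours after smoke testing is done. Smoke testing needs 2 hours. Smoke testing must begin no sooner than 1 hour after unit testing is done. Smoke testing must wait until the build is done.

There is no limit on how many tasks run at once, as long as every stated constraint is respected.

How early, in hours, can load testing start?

After its own release at hour 1, the build can start at hour 1 and finishes at hour 10.
After the build (finishes hour 10), unit testing can start at hour 10 and finishes at hour 16.
Smoke testing cannot start until unit testing (finishes hour 16, plus 1-hour gap → hour 17); the build (finishes hour 10). The controlling bound is hour 17, so smoke testing finishes at 17 + 2 = hour 19.
Canary rollout waits on smoke testing (finishes hour 19, plus 2-hour gap → hour 21), so it starts at hour 21 and finishes at 21 + 6 = hour 27.
Load testing waits on canary rollout (finishes hour 27, plus 1-hour gap → hour 28); the build (finishes hour 10). The latest of these is hour 28, which is the earliest load testing can start.

28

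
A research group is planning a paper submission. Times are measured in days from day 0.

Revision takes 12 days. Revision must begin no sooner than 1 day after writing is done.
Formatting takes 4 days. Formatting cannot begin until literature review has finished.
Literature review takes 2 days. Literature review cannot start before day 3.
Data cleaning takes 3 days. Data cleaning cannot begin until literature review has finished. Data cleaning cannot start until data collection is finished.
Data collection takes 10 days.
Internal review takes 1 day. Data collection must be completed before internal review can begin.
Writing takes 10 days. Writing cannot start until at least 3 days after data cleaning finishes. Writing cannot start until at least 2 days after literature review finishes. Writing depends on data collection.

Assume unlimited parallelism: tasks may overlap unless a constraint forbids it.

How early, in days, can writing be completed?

Data collection can start immediately at day 0; it finishes at day 10.
Literature review waits on its own release at day 3, so it starts at day 3 and finishes at 3 + 2 = day 5.
For data cleaning: literature review (finishes day 5); data collection (finishes day 10). Taking the maximum gives a start of day 10, and it finishes at 10 + 3 = day 13.
For writing: data cleaning (finishes day 13, plus 3-day gap → day 16); literature review (finishes day 5, plus 2-day gap → day 7); data collection (finishes day 10). Taking the maximum gives a start of day 16, and it finishes at 16 + 10 = day 26.

26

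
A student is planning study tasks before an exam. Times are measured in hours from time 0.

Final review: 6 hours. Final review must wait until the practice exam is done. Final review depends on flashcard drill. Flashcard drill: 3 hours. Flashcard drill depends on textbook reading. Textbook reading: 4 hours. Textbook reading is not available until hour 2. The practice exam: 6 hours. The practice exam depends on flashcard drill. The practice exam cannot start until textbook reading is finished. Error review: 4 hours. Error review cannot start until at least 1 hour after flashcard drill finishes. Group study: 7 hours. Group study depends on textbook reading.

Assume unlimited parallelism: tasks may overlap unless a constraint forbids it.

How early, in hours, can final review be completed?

21

Textbook reading waits on its own release at hour 2, so it starts at hour 2 and finishes at 2 + 4 = hour 6.
Flashcard drill waits on textbook reading (finishes hour 6), so it starts at hour 6 and finishes at 6 + 3 = hour 9.
The practice exam cannot start until flashcard drill (finishes hour 9); textbook reading (finishes hour 6). The controlling bound is hour 9, so the practice exam finishes at 9 + 6 = hour 15.
Final review has to wait for the practice exam (finishes hour 15); flashcard drill (finishes hour 9). The latest of these is hour 15, so final review runs hour 15 to 15 + 6 = hour 21.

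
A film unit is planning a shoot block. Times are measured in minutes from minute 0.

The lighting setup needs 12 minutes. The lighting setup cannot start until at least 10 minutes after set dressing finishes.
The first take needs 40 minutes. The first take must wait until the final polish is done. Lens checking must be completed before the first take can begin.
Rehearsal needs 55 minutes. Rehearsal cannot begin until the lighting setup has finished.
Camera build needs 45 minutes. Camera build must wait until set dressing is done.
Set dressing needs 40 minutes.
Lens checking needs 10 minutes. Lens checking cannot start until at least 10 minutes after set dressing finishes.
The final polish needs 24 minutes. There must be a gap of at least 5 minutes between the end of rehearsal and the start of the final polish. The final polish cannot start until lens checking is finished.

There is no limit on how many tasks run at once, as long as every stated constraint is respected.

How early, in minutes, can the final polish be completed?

146

Set dressing has no prerequisites, so it starts at minute 0 and finishes at minute 40.
Lens checking cannot begin until set dressing (finishes minute 40, plus 10-minute gap → minute 50). It runs from minute 50 to 50 + 10 = minute 60.
The lighting setup waits on set dressing (finishes minute 40, plus 10-minute gap → minute 50), so it starts at minute 50 and finishes at 50 + 12 = minute 62.
Rehearsal cannot begin until the lighting setup (finishes minute 62). It runs from minute 62 to 62 + 55 = minute 117.
For the final polish: rehearsal (finishes minute 117, plus 5-minute gap → minute 122); lens checking (finishes minute 60). Taking the maximum gives a start of minute 122, and it finishes at 122 + 24 = minute 146.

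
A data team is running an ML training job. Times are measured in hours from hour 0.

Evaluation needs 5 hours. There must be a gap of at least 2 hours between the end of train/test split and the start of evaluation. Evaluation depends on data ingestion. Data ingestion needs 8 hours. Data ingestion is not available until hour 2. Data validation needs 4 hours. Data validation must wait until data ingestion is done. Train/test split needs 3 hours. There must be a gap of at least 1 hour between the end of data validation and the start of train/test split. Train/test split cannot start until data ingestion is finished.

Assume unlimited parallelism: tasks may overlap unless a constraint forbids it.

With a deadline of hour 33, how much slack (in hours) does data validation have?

8

Data ingestion cannot begin until its own release at hour 2. It runs from hour 2 to 2 + 8 = hour 10.
Data validation cannot begin until data ingestion (finishes hour 10). It runs from hour 10 to 10 + 4 = hour 14.

Working backward from the deadline:
Nothing follows evaluation; the deadline of hour 33 is its only limit. It must start by 33 − 5 = hour 28.
Train/test split feeds into evaluation (must start by hour 28, minus 2-hour gap → hour 26); so train/test split must finish by hour 26 and therefore start by hour 23.
Data validation must finish before train/test split (must start by hour 23, minus 1-hour gap → hour 22). With a 4-hour duration, data validation must start by 22 − 4 = hour 18.
So data validation can start as early as hour 10 and as late as hour 18, giving 18 − 10 = 8 hours of slack.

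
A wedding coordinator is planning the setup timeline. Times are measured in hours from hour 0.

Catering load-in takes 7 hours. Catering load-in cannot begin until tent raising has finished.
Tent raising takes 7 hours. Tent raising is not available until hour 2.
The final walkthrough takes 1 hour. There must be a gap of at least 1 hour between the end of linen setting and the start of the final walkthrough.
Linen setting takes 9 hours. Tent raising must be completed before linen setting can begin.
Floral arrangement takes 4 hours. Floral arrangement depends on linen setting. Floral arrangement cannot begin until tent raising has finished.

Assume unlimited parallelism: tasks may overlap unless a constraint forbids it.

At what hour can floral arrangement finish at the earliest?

Tent raising cannot begin until its own release at hour 2. It runs from hour 2 to 2 + 7 = hour 9.
Linen setting cannot begin until tent raising (finishes hour 9). It runs from hour 9 to 9 + 9 = hour 18.
Floral arrangement cannot start until linen setting (finishes hour 18); tent raising (finishes hour 9). The controlling bound is hour 18, so floral arrangement finishes at 18 + 4 = hour 22.

22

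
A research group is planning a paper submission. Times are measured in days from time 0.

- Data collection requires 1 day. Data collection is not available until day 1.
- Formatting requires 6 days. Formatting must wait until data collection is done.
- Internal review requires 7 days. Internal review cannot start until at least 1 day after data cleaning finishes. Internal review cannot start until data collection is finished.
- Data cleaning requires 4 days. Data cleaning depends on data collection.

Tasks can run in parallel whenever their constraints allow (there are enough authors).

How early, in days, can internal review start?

Data collection waits on its own release at day 1, so it starts at day 1 and finishes at 1 + 1 = day 2.
After data collection (finishes day 2), data cleaning can start at day 2 and finishes at day 6.
Internal review waits on data cleaning (finishes day 6, plus 1-day gap → day 7); data collection (finishes day 2). The latest of these is day 7, which is the earliest internal review can start.

7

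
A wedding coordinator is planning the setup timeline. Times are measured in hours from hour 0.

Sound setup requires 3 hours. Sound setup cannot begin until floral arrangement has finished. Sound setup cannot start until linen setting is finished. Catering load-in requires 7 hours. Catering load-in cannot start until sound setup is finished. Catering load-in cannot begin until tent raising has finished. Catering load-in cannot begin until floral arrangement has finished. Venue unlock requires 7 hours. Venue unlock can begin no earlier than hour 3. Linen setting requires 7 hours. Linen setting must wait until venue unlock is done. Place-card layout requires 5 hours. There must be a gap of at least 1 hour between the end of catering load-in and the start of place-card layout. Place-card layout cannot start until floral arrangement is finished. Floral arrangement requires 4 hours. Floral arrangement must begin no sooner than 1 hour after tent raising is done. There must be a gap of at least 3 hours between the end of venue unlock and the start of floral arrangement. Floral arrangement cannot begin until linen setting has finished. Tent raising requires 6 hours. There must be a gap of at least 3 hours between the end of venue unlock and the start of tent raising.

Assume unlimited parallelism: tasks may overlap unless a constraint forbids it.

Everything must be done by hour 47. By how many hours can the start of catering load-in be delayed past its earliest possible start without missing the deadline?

7

After its own release at hour 3, venue unlock can start at hour 3 and finishes at hour 10.
Linen setting cannot begin until venue unlock (finishes hour 10). It runs from hour 10 to 10 + 7 = hour 17.
Tent raising waits on venue unlock (finishes hour 10, plus 3-hour gap → hour 13), so it starts at hour 13 and finishes at 13 + 6 = hour 19.
Floral arrangement has to wait for tent raising (finishes hour 19, plus 1-hour gap → hour 20); venue unlock (finishes hour 10, plus 3-hour gap → hour 13); linen setting (finishes hour 17). The latest of these is hour 20, so floral arrangement runs hour 20 to 20 + 4 = hour 24.
For sound setup: floral arrangement (finishes hour 24); linen setting (finishes hour 17). Taking the maximum gives a start of hour 24, and it finishes at 24 + 3 = hour 27.
Catering load-in has to wait for sound setup (finishes hour 27); tent raising (finishes hour 19); floral arrangement (finishes hour 24). The latest of these is hour 27, so catering load-in runs hour 27 to 27 + 7 = hour 34.

Working backward from the deadline:
To finish by hour 47, place-card layout (duration 5) must start no later than hour 42.
Catering load-in feeds into place-card layout (must start by hour 42, minus 1-hour gap → hour 41); so catering load-in must finish by hour 41 and therefore start by hour 34.
So catering load-in can start as early as hour 27 and as late as hour 34, giving 34 − 27 = 7 hours of slack.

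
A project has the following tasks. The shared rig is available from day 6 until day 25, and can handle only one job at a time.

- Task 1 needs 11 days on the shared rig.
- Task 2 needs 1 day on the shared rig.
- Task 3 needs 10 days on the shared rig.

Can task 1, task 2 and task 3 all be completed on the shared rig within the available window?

The shared rig window is 25 − 6 = 19 days.
Running back to back, the jobs need 11 + 1 + 10 = 22 days on the shared rig.
Since 22 > 19, they cannot all fit.

No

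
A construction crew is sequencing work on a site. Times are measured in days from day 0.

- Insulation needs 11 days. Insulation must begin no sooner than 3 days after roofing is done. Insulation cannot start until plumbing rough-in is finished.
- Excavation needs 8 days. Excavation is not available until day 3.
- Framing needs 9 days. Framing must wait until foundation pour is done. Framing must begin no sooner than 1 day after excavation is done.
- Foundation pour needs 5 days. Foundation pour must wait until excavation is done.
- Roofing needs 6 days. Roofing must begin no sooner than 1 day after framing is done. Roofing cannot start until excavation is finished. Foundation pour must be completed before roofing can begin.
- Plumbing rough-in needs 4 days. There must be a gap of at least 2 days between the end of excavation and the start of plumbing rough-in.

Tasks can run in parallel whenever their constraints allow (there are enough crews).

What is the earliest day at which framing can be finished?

25

Excavation waits on its own release at day 3, so it starts at day 3 and finishes at 3 + 8 = day 11.
Foundation pour cannot begin until excavation (finishes day 11). It runs from day 11 to 11 + 5 = day 16.
Framing needs all of foundation pour (finishes day 16); excavation (finishes day 11, plus 1-day gap → day 12). That puts its earliest start at day 16; it finishes at 16 + 9 = day 25.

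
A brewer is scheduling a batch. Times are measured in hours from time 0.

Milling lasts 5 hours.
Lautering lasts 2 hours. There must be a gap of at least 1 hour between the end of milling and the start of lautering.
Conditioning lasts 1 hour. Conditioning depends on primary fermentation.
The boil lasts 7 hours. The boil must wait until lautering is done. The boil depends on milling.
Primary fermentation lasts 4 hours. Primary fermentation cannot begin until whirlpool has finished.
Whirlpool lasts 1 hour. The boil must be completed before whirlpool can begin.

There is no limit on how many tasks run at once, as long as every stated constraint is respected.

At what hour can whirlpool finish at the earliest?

Milling can start immediately at hour 0; it finishes at hour 5.
After milling (finishes hour 5, plus 1-hour gap → hour 6), lautering can start at hour 6 and finishes at hour 8.
The boil cannot start until lautering (finishes hour 8); milling (finishes hour 5). The controlling bound is hour 8, so the boil finishes at 8 + 7 = hour 15.
Whirlpool cannot begin until the boil (finishes hour 15). It runs from hour 15 to 15 + 1 = hour 16.

16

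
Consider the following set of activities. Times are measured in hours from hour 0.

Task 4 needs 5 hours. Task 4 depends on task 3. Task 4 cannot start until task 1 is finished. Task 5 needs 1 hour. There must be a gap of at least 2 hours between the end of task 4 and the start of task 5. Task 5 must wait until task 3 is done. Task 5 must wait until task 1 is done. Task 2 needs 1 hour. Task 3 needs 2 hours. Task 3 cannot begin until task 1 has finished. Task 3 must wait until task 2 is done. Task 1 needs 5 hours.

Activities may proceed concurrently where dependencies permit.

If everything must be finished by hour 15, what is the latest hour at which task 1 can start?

0

Nothing follows task 5; the deadline of hour 15 is its only limit. It must start by 15 − 1 = hour 14.
Task 4 must finish before task 5 (must start by hour 14, minus 2-hour gap → hour 12). With a 5-hour duration, task 4 must start by 12 − 5 = hour 7.
For task 3: task 4 (must start by hour 7); task 5 (must start by hour 14). The most restrictive is hour 7; with a 2-hour duration, task 3 must start by hour 5.
Task 1 feeds task 3 (must start by hour 5); task 4 (must start by hour 7); task 5 (must start by hour 14). Taking the minimum, task 1 must finish by hour 5 and start by 5 − 5 = hour 0.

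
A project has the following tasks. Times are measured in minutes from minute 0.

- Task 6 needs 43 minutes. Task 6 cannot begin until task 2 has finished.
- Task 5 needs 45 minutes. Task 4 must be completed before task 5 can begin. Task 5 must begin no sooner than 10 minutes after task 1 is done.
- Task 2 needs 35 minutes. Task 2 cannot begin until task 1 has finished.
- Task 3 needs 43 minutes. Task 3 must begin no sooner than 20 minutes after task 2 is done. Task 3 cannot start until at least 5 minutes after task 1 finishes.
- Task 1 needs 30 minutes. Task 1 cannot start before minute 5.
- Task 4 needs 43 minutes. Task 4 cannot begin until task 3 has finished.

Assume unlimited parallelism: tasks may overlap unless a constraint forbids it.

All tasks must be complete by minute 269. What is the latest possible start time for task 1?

Nothing follows task 5; the deadline of minute 269 is its only limit. It must start by 269 − 45 = minute 224.
Task 4 feeds into task 5 (must start by minute 224); so task 4 must finish by minute 224 and therefore start by minute 181.
Since task 4 (must start by minute 181) depends on it, task 3 must finish by minute 181. Backing off its 43-minute duration gives a latest start of minute 138.
To finish by minute 269, task 6 (duration 43) must start no later than minute 226.
Task 2 feeds task 3 (must start by minute 138, minus 20-minute gap → minute 118); task 6 (must start by minute 226). Taking the minimum, task 2 must finish by minute 118 and start by 118 − 35 = minute 83.
For task 1: task 2 (must start by minute 83); task 3 (must start by minute 138, minus 5-minute gap → minute 133); task 5 (must start by minute 224, minus 10-minute gap → minute 214). The most restrictive is minute 83; with a 30-minute duration, task 1 must start by minute 53.

53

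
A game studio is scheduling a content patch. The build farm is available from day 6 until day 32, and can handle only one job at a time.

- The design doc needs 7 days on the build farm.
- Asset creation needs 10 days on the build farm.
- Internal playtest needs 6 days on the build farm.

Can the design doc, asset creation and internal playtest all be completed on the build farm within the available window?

Yes

The build farm window is 32 − 6 = 26 days.
Running back to back, the jobs need 7 + 10 + 6 = 23 days on the build farm.
Since 23 ≤ 26, they fit within the window.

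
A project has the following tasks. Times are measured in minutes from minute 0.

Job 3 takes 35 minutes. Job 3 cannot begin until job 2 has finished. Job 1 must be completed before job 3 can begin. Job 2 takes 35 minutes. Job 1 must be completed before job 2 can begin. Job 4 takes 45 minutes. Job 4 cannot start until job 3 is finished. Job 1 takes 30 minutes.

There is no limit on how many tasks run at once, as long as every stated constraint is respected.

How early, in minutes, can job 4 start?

100

Job 1 has no prerequisites, so it starts at minute 0 and finishes at minute 30.
Job 2 waits on job 1 (finishes minute 30), so it starts at minute 30 and finishes at 30 + 35 = minute 65.
Job 3 cannot start until job 2 (finishes minute 65); job 1 (finishes minute 30). The controlling bound is minute 65, so job 3 finishes at 65 + 35 = minute 100.
Job 4 waits on job 3 (finishes minute 100), so the earliest it can start is minute 100.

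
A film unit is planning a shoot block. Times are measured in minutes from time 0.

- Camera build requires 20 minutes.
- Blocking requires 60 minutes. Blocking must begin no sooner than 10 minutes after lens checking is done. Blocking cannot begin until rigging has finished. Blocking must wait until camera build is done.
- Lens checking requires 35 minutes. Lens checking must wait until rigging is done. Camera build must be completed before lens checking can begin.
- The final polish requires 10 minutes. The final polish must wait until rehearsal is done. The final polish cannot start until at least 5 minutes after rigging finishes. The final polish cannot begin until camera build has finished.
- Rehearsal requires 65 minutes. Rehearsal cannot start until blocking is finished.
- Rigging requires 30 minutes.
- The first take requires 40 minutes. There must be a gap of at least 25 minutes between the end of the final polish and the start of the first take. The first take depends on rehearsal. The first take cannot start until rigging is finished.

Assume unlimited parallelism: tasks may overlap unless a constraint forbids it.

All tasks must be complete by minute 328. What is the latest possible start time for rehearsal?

The first take has no dependents, so it just needs to finish by minute 328. Starting by 328 − 40 = minute 288 achieves that.
The final polish feeds into the first take (must start by minute 288, minus 25-minute gap → minute 263); so the final polish must finish by minute 263 and therefore start by minute 253.
For rehearsal: the final polish (must start by minute 253); the first take (must start by minute 288). The most restrictive is minute 253; with a 65-minute duration, rehearsal must start by minute 188.

188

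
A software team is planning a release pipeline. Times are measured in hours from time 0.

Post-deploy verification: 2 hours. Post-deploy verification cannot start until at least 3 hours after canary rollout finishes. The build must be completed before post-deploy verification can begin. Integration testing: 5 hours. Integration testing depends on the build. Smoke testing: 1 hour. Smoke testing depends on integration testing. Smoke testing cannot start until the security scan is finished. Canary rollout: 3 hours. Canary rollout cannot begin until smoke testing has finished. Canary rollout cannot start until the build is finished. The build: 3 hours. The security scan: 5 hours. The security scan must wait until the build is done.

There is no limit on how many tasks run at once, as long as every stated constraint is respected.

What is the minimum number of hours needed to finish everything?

17

The build has no prerequisites, so it starts at hour 0 and finishes at hour 3.
The security scan waits on the build (finishes hour 3), so it starts at hour 3 and finishes at 3 + 5 = hour 8.
Integration testing waits on the build (finishes hour 3), so it starts at hour 3 and finishes at 3 + 5 = hour 8.
For smoke testing: integration testing (finishes hour 8); the security scan (finishes hour 8). Taking the maximum gives a start of hour 8, and it finishes at 8 + 1 = hour 9.
Canary rollout needs all of smoke testing (finishes hour 9); the build (finishes hour 3). That puts its earliest start at hour 9; it finishes at 9 + 3 = hour 12.
Post-deploy verification needs all of canary rollout (finishes hour 12, plus 3-hour gap → hour 15); the build (finishes hour 3). That puts its earliest start at hour 15; it finishes at 15 + 2 = hour 17.
All tasks are finished once the last one completes. Finish times: The build at 3, Integration testing at 8, The security scan at 8, Smoke testing at 9, Canary rollout at 12, Post-deploy verification at 17. The latest is hour 17.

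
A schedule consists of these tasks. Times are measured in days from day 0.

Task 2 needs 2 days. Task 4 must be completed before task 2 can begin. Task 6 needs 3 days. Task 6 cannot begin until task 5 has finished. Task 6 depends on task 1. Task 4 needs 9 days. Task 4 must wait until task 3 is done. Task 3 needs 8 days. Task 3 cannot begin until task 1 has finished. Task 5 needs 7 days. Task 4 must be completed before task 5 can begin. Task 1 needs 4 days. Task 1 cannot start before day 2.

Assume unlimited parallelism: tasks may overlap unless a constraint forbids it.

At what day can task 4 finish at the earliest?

23

Task 1 cannot begin until its own release at day 2. It runs from day 2 to 2 + 4 = day 6.
Task 3 cannot begin until task 1 (finishes day 6). It runs from day 6 to 6 + 8 = day 14.
Task 4 cannot begin until task 3 (finishes day 14). It runs from day 14 to 14 + 9 = day 23.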